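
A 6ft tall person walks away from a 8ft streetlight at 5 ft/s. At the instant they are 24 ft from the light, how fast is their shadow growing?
15 ft/s

By similar triangles: 8/(x+s) = 6/s
Solving: s = 6x/2
ds/dt = 6/2 · dx/dt = 3 · 5 = 15 ft/s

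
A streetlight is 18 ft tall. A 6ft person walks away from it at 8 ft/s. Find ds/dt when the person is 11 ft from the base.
4 ft/s

By similar triangles: 18/(x+s) = 6/s
Solving: s = 6x/12
ds/dt = 6/12 · dx/dt = 1/2 · 8 = 4 ft/s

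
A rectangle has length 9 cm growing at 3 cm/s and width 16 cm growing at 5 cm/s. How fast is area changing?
93 cm²/s

A = lw
dA/dt = w·dl/dt + l·dw/dt = 16·3 + 9·5 = 93 cm²/s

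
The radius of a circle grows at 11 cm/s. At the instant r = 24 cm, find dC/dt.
22π cm/s

C = 2πr
dC/dt = 2π · dr/dt = 2π · 11 = 22π cm/s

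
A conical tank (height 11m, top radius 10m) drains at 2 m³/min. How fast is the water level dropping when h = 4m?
121/(800π) ≈ 0.04814 m/min

r/h = 10/11, so r = (10/11)h
V = (1/3)πr²h = (1/3)π((10/11)h)²h = (100/363)πh³
dV/dh = (100/121)πh²
dh/dt = (dV/dt)/(dV/dh) = -2/((100/121)π·4²) = -121/(800π) m/min
The level is dropping at 121/(800π) ≈ 0.04814 m/min.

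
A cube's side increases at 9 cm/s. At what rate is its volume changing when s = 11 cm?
3267 cm³/s

V = s³
dV/dt = 3s² · ds/dt = 3·11²·9 = 3267 cm³/s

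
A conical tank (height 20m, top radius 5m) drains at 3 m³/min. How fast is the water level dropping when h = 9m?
16/(27π) ≈ 0.1886 m/min

r/h = 5/20, so r = (1/4)h
V = (1/3)πr²h = (1/3)π((1/4)h)²h = (1/48)πh³
dV/dh = (1/16)πh²
dh/dt = (dV/dt)/(dV/dh) = -3/((1/16)π·9²) = -16/(27π) m/min
The level is dropping at 16/(27π) ≈ 0.1886 m/min.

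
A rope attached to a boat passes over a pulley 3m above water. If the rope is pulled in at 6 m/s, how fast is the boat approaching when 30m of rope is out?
20√11/11 ≈ 6.03 m/s

rope² = x² + 3²
x = √(30² - 3²) = 9√11
dx/dt = (rope/x) · d(rope)/dt = (30/(9√11)) · (-6) = -20√11/11 m/s
The boat approaches at 20√11/11 ≈ 6.03 m/s.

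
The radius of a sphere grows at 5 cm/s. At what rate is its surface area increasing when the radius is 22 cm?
880π cm²/s

S = 4πr²
dS/dt = dS/dr · dr/dt = 8πr · 5
At r = 22: dS/dt = 880π cm²/s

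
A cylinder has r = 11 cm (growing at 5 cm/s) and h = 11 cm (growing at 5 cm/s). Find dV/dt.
1815π cm³/s

V = πr²h
dV/dt = 2πrh·dr/dt + πr²·dh/dt
= 2π(11)(11)(5) + π(11)²(5)
= 1815π cm³/s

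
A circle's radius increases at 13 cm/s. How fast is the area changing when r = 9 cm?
234π cm²/s

A = πr²
dA/dt = 2πr · dr/dt = 2π(9)(13) = 234π cm²/s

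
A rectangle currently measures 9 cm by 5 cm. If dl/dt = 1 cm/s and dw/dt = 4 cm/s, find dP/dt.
10 cm/s

P = 2(l + w)
dP/dt = 2(dl/dt + dw/dt) = 2(1 + 4) = 10 cm/s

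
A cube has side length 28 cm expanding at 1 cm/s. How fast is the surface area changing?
336 cm²/s

A = 6s²
dA/dt = 12s · ds/dt = 12·28·1 = 336 cm²/s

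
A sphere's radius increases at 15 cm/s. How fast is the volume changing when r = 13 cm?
10140π cm³/s

V = (4/3)πr³
dV/dt = dV/dr · dr/dt = 4πr² · 15
At r = 13: dV/dt = 10140π cm³/s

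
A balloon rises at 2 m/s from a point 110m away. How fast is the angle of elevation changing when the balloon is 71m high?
0.012835 rad/s

tan(θ) = y/110
sec²(θ) · dθ/dt = (1/110) · dy/dt
dθ/dt = cos²(θ)/110 · 2 = 110/(110² + 71²) · 2
dθ/dt = 0.012835 rad/s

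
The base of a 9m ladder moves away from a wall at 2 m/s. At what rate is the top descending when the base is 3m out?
√2/2 ≈ 0.7071 m/s

x² + y² = 9²
2x·dx/dt + 2y·dy/dt = 0
dy/dt = -x/y · dx/dt = -3/(6√2) · 2 = -√2/2 m/s
The top is descending at √2/2 ≈ 0.7071 m/s.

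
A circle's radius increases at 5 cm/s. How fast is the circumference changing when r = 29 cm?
10π cm/s

C = 2πr
dC/dt = 2π · dr/dt = 2π · 5 = 10π cm/s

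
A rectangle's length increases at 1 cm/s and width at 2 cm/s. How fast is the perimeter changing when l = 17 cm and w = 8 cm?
6 cm/s

P = 2(l + w)
dP/dt = 2(dl/dt + dw/dt) = 2(1 + 2) = 6 cm/s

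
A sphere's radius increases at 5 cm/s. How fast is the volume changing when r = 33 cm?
21780π cm³/s

V = (4/3)πr³
dV/dt = dV/dr · dr/dt = 4πr² · 5
At r = 33: dV/dt = 21780π cm³/s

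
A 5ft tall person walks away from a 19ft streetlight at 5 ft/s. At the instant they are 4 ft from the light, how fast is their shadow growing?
25/14 ft/s

By similar triangles: 19/(x+s) = 5/s
Solving: s = 5x/14
ds/dt = 5/14 · dx/dt = 5/14 · 5 = 25/14 ft/s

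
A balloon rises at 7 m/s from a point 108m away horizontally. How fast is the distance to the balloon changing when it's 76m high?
133√1090/1090 ≈ 4.028 m/s

z² = 108² + y²
z = √(108² + 76²) = 4√1090
dz/dt = y/z · dy/dt = 76/(4√1090) · 7 = 133√1090/1090 ≈ 4.028 m/s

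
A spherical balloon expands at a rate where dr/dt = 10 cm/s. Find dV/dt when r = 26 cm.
27040π cm³/s

V = (4/3)πr³
dV/dt = dV/dr · dr/dt = 4πr² · 10
At r = 26: dV/dt = 27040π cm³/s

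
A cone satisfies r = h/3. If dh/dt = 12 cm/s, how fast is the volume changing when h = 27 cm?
972π cm³/s

V = (1/3)π(h/3)²h = πh³/27
dV/dt = πh²/9 · 12
At h = 27: dV/dt = 972π cm³/s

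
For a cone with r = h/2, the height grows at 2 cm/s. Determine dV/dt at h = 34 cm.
578π cm³/s

V = (1/3)π(h/2)²h = πh³/12
dV/dt = πh²/4 · 2
At h = 34: dV/dt = 578π cm³/s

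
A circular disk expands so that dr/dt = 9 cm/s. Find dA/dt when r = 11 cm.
198π cm²/s

A = πr²
dA/dt = 2πr · dr/dt = 2π(11)(9) = 198π cm²/s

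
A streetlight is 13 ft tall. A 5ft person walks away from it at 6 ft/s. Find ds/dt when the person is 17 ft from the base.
15/4 ft/s

By similar triangles: 13/(x+s) = 5/s
Solving: s = 5x/8
ds/dt = 5/8 · dx/dt = 5/8 · 6 = 15/4 ft/s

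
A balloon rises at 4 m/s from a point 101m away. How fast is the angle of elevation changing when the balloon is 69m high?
0.027002 rad/s

tan(θ) = y/101
sec²(θ) · dθ/dt = (1/101) · dy/dt
dθ/dt = cos²(θ)/101 · 4 = 101/(101² + 69²) · 4
dθ/dt = 0.027002 rad/s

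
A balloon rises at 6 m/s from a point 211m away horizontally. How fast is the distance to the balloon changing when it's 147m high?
441√66130/33065 ≈ 3.43 m/s

z² = 211² + y²
z = √(211² + 147²) = √66130
dz/dt = y/z · dy/dt = 147/√66130 · 6 = 441√66130/33065 ≈ 3.43 m/s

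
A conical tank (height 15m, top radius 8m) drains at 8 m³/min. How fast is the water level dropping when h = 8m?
225/(512π) ≈ 0.1399 m/min

r/h = 8/15, so r = (8/15)h
V = (1/3)πr²h = (1/3)π((8/15)h)²h = (64/675)πh³
dV/dh = (64/225)πh²
dh/dt = (dV/dt)/(dV/dh) = -8/((64/225)π·8²) = -225/(512π) m/min
The level is dropping at 225/(512π) ≈ 0.1399 m/min.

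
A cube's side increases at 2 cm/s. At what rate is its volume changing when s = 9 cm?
486 cm³/s

V = s³
dV/dt = 3s² · ds/dt = 3·9²·2 = 486 cm³/s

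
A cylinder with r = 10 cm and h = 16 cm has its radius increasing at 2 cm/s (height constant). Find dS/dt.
144π cm²/s

S = 2πrh + 2πr² (lateral + bases)
dS/dt = (2πh + 4πr)·dr/dt = (2π·16 + 4π·10)·2
= 144π cm²/s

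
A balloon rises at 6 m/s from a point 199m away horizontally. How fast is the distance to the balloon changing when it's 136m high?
816√58097/58097 ≈ 3.385 m/s

z² = 199² + y²
z = √(199² + 136²) = √58097
dz/dt = y/z · dy/dt = 136/√58097 · 6 = 816√58097/58097 ≈ 3.385 m/s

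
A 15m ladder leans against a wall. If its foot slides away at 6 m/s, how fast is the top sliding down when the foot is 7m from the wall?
21√11/22 ≈ 3.166 m/s

x² + y² = 15²
2x·dx/dt + 2y·dy/dt = 0
dy/dt = -x/y · dx/dt = -7/(4√11) · 6 = -21√11/22 m/s
The top is descending at 21√11/22 ≈ 3.166 m/s.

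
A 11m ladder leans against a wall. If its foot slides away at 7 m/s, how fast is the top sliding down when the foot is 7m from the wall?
49√2/12 ≈ 5.775 m/s

x² + y² = 11²
2x·dx/dt + 2y·dy/dt = 0
dy/dt = -x/y · dx/dt = -7/(6√2) · 7 = -49√2/12 m/s
The top is descending at 49√2/12 ≈ 5.775 m/s.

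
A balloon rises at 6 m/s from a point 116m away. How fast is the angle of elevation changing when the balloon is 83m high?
0.03421 rad/s

tan(θ) = y/116
sec²(θ) · dθ/dt = (1/116) · dy/dt
dθ/dt = cos²(θ)/116 · 6 = 116/(116² + 83²) · 6
dθ/dt = 0.03421 rad/s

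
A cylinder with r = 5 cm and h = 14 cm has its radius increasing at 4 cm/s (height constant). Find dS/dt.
192π cm²/s

S = 2πrh + 2πr² (lateral + bases)
dS/dt = (2πh + 4πr)·dr/dt = (2π·14 + 4π·5)·4
= 192π cm²/s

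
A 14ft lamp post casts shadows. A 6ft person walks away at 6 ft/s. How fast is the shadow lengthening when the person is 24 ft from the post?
9/2 ft/s

By similar triangles: 14/(x+s) = 6/s
Solving: s = 6x/8
ds/dt = 6/8 · dx/dt = 3/4 · 6 = 9/2 ft/s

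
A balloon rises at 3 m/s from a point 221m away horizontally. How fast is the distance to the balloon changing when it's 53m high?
159√2066/10330 ≈ 0.6996 m/s

z² = 221² + y²
z = √(221² + 53²) = 5√2066
dz/dt = y/z · dy/dt = 53/(5√2066) · 3 = 159√2066/10330 ≈ 0.6996 m/s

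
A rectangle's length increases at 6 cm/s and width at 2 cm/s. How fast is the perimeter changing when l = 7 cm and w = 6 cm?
16 cm/s

P = 2(l + w)
dP/dt = 2(dl/dt + dw/dt) = 2(6 + 2) = 16 cm/s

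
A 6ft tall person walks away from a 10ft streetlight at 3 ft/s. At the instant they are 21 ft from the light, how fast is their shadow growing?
9/2 ft/s

By similar triangles: 10/(x+s) = 6/s
Solving: s = 6x/4
ds/dt = 6/4 · dx/dt = 3/2 · 3 = 9/2 ft/s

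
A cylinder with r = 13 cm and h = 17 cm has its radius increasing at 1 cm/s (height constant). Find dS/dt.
86π cm²/s

S = 2πrh + 2πr² (lateral + bases)
dS/dt = (2πh + 4πr)·dr/dt = (2π·17 + 4π·13)·1
= 86π cm²/s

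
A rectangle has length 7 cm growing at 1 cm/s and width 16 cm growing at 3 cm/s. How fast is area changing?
37 cm²/s

A = lw
dA/dt = w·dl/dt + l·dw/dt = 16·1 + 7·3 = 37 cm²/s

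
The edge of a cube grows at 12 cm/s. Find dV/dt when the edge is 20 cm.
14400 cm³/s

V = s³
dV/dt = 3s² · ds/dt = 3·20²·12 = 14400 cm³/s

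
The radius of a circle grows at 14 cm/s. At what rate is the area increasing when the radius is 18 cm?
504π cm²/s

A = πr²
dA/dt = 2πr · dr/dt = 2π(18)(14) = 504π cm²/s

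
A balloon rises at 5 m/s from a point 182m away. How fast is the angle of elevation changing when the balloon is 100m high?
0.021102 rad/s

tan(θ) = y/182
sec²(θ) · dθ/dt = (1/182) · dy/dt
dθ/dt = cos²(θ)/182 · 5 = 182/(182² + 100²) · 5
dθ/dt = 0.021102 rad/s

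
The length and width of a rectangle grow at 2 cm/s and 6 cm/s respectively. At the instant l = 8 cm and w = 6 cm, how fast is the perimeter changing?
16 cm/s

P = 2(l + w)
dP/dt = 2(dl/dt + dw/dt) = 2(2 + 6) = 16 cm/s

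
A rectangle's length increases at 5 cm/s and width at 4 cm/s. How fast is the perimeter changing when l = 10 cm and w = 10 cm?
18 cm/s

P = 2(l + w)
dP/dt = 2(dl/dt + dw/dt) = 2(5 + 4) = 18 cm/s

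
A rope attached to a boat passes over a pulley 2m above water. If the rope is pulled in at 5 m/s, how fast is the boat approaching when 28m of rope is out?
14√195/39 ≈ 5.013 m/s

rope² = x² + 2²
x = √(28² - 2²) = 2√195
dx/dt = (rope/x) · d(rope)/dt = (28/(2√195)) · (-5) = -14√195/39 m/s
The boat approaches at 14√195/39 ≈ 5.013 m/s.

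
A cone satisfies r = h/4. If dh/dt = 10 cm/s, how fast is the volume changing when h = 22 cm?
605π/2 cm³/s

V = (1/3)π(h/4)²h = πh³/48
dV/dt = πh²/16 · 10
At h = 22: dV/dt = 605π/2 cm³/s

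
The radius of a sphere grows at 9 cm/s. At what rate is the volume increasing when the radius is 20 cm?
14400π cm³/s

V = (4/3)πr³
dV/dt = dV/dr · dr/dt = 4πr² · 9
At r = 20: dV/dt = 14400π cm³/s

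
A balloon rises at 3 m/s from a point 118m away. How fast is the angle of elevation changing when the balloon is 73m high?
0.018387 rad/s

tan(θ) = y/118
sec²(θ) · dθ/dt = (1/118) · dy/dt
dθ/dt = cos²(θ)/118 · 3 = 118/(118² + 73²) · 3
dθ/dt = 0.018387 rad/s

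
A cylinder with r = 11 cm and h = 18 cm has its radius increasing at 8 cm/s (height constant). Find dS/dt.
640π cm²/s

S = 2πrh + 2πr² (lateral + bases)
dS/dt = (2πh + 4πr)·dr/dt = (2π·18 + 4π·11)·8
= 640π cm²/s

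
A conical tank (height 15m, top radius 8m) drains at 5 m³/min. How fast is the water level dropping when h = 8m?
1125/(4096π) ≈ 0.08743 m/min

r/h = 8/15, so r = (8/15)h
V = (1/3)πr²h = (1/3)π((8/15)h)²h = (64/675)πh³
dV/dh = (64/225)πh²
dh/dt = (dV/dt)/(dV/dh) = -5/((64/225)π·8²) = -1125/(4096π) m/min
The level is dropping at 1125/(4096π) ≈ 0.08743 m/min.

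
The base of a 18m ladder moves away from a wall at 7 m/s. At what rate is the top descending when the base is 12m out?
14√5/5 ≈ 6.261 m/s

x² + y² = 18²
2x·dx/dt + 2y·dy/dt = 0
dy/dt = -x/y · dx/dt = -12/(6√5) · 7 = -14√5/5 m/s
The top is descending at 14√5/5 ≈ 6.261 m/s.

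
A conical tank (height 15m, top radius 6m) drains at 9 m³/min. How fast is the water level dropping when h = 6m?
25/(16π) ≈ 0.4974 m/min

r/h = 6/15, so r = (2/5)h
V = (1/3)πr²h = (1/3)π((2/5)h)²h = (4/75)πh³
dV/dh = (4/25)πh²
dh/dt = (dV/dt)/(dV/dh) = -9/((4/25)π·6²) = -25/(16π) m/min
The level is dropping at 25/(16π) ≈ 0.4974 m/min.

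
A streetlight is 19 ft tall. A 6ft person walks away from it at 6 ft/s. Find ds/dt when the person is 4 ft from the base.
36/13 ft/s

By similar triangles: 19/(x+s) = 6/s
Solving: s = 6x/13
ds/dt = 6/13 · dx/dt = 6/13 · 6 = 36/13 ft/s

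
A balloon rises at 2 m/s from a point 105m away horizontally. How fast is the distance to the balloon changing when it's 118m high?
236√24949/24949 ≈ 1.494 m/s

z² = 105² + y²
z = √(105² + 118²) = √24949
dz/dt = y/z · dy/dt = 118/√24949 · 2 = 236√24949/24949 ≈ 1.494 m/s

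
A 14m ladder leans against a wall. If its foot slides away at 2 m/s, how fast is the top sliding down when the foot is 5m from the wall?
10√19/57 ≈ 0.7647 m/s

x² + y² = 14²
2x·dx/dt + 2y·dy/dt = 0
dy/dt = -x/y · dx/dt = -5/(3√19) · 2 = -10√19/57 m/s
The top is descending at 10√19/57 ≈ 0.7647 m/s.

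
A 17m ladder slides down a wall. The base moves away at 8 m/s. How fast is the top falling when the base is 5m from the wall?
10√66/33 ≈ 2.462 m/s

x² + y² = 17²
2x·dx/dt + 2y·dy/dt = 0
dy/dt = -x/y · dx/dt = -5/(2√66) · 8 = -10√66/33 m/s
The top is descending at 10√66/33 ≈ 2.462 m/s.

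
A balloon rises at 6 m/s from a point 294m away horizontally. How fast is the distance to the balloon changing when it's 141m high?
282√11813/11813 ≈ 2.595 m/s

z² = 294² + y²
z = √(294² + 141²) = 3√11813
dz/dt = y/z · dy/dt = 141/(3√11813) · 6 = 282√11813/11813 ≈ 2.595 m/s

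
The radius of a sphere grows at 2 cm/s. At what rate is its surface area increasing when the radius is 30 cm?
480π cm²/s

S = 4πr²
dS/dt = dS/dr · dr/dt = 8πr · 2
At r = 30: dS/dt = 480π cm²/s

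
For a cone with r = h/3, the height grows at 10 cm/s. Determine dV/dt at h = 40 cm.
16000π/9 cm³/s

V = (1/3)π(h/3)²h = πh³/27
dV/dt = πh²/9 · 10
At h = 40: dV/dt = 16000π/9 cm³/s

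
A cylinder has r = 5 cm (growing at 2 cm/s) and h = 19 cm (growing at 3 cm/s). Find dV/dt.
455π cm³/s

V = πr²h
dV/dt = 2πrh·dr/dt + πr²·dh/dt
= 2π(5)(19)(2) + π(5)²(3)
= 455π cm³/s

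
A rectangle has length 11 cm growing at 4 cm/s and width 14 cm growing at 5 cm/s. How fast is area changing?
111 cm²/s

A = lw
dA/dt = w·dl/dt + l·dw/dt = 14·4 + 11·5 = 111 cm²/s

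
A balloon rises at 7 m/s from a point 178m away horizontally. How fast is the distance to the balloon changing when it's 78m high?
273√9442/9442 ≈ 2.81 m/s

z² = 178² + y²
z = √(178² + 78²) = 2√9442
dz/dt = y/z · dy/dt = 78/(2√9442) · 7 = 273√9442/9442 ≈ 2.81 m/s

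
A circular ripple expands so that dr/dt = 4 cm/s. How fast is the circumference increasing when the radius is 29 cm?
8π cm/s

C = 2πr
dC/dt = 2π · dr/dt = 2π · 4 = 8π cm/s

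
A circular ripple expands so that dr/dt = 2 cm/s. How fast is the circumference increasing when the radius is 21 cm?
4π cm/s

C = 2πr
dC/dt = 2π · dr/dt = 2π · 2 = 4π cm/s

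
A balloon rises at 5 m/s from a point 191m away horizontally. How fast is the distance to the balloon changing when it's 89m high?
445√2/298 ≈ 2.112 m/s

z² = 191² + y²
z = √(191² + 89²) = 149√2
dz/dt = y/z · dy/dt = 89/(149√2) · 5 = 445√2/298 ≈ 2.112 m/s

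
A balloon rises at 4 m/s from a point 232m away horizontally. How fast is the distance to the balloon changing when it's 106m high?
212√16265/16265 ≈ 1.662 m/s

z² = 232² + y²
z = √(232² + 106²) = 2√16265
dz/dt = y/z · dy/dt = 106/(2√16265) · 4 = 212√16265/16265 ≈ 1.662 m/s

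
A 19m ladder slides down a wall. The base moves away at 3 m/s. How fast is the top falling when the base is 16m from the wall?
16√105/35 ≈ 4.684 m/s

x² + y² = 19²
2x·dx/dt + 2y·dy/dt = 0
dy/dt = -x/y · dx/dt = -16/√105 · 3 = -16√105/35 m/s
The top is descending at 16√105/35 ≈ 4.684 m/s.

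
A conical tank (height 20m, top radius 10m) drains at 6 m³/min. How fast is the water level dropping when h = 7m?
24/(49π) ≈ 0.1559 m/min

r/h = 10/20, so r = (1/2)h
V = (1/3)πr²h = (1/3)π((1/2)h)²h = (1/12)πh³
dV/dh = (1/4)πh²
dh/dt = (dV/dt)/(dV/dh) = -6/((1/4)π·7²) = -24/(49π) m/min
The level is dropping at 24/(49π) ≈ 0.1559 m/min.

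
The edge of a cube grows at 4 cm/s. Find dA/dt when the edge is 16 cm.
768 cm²/s

A = 6s²
dA/dt = 12s · ds/dt = 12·16·4 = 768 cm²/s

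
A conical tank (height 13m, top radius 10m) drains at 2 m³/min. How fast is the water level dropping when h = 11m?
169/(6050π) ≈ 0.008892 m/min

r/h = 10/13, so r = (10/13)h
V = (1/3)πr²h = (1/3)π((10/13)h)²h = (100/507)πh³
dV/dh = (100/169)πh²
dh/dt = (dV/dt)/(dV/dh) = -2/((100/169)π·11²) = -169/(6050π) m/min
The level is dropping at 169/(6050π) ≈ 0.008892 m/min.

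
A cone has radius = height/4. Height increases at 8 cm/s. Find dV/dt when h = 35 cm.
1225π/2 cm³/s

V = (1/3)π(h/4)²h = πh³/48
dV/dt = πh²/16 · 8
At h = 35: dV/dt = 1225π/2 cm³/s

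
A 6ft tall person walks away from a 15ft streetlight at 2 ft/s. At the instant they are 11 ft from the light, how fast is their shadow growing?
4/3 ft/s

By similar triangles: 15/(x+s) = 6/s
Solving: s = 6x/9
ds/dt = 6/9 · dx/dt = 2/3 · 2 = 4/3 ft/s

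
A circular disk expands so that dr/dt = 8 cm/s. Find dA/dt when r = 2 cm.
32π cm²/s

A = πr²
dA/dt = 2πr · dr/dt = 2π(2)(8) = 32π cm²/s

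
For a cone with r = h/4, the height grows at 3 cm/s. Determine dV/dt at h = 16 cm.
48π cm³/s

V = (1/3)π(h/4)²h = πh³/48
dV/dt = πh²/16 · 3
At h = 16: dV/dt = 48π cm³/s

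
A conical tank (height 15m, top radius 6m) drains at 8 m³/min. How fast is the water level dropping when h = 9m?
50/(81π) ≈ 0.1965 m/min

r/h = 6/15, so r = (2/5)h
V = (1/3)πr²h = (1/3)π((2/5)h)²h = (4/75)πh³
dV/dh = (4/25)πh²
dh/dt = (dV/dt)/(dV/dh) = -8/((4/25)π·9²) = -50/(81π) m/min
The level is dropping at 50/(81π) ≈ 0.1965 m/min.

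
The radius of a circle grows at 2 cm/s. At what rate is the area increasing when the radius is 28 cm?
112π cm²/s

A = πr²
dA/dt = 2πr · dr/dt = 2π(28)(2) = 112π cm²/s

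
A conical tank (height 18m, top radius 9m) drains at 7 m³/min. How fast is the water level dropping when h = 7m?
4/(7π) ≈ 0.1819 m/min

r/h = 9/18, so r = (1/2)h
V = (1/3)πr²h = (1/3)π((1/2)h)²h = (1/12)πh³
dV/dh = (1/4)πh²
dh/dt = (dV/dt)/(dV/dh) = -7/((1/4)π·7²) = -4/(7π) m/min
The level is dropping at 4/(7π) ≈ 0.1819 m/min.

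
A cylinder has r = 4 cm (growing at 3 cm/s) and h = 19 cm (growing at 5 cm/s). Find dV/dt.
536π cm³/s

V = πr²h
dV/dt = 2πrh·dr/dt + πr²·dh/dt
= 2π(4)(19)(3) + π(4)²(5)
= 536π cm³/s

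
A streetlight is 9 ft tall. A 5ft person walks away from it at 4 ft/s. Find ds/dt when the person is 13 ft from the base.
5 ft/s

By similar triangles: 9/(x+s) = 5/s
Solving: s = 5x/4
ds/dt = 5/4 · dx/dt = 5/4 · 4 = 5 ft/s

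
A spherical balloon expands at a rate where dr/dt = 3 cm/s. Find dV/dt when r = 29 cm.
10092π cm³/s

V = (4/3)πr³
dV/dt = dV/dr · dr/dt = 4πr² · 3
At r = 29: dV/dt = 10092π cm³/s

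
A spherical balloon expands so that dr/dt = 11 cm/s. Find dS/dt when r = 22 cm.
1936π cm²/s

S = 4πr²
dS/dt = dS/dr · dr/dt = 8πr · 11
At r = 22: dS/dt = 1936π cm²/s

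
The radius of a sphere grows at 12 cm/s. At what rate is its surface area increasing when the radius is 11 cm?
1056π cm²/s

S = 4πr²
dS/dt = dS/dr · dr/dt = 8πr · 12
At r = 11: dS/dt = 1056π cm²/s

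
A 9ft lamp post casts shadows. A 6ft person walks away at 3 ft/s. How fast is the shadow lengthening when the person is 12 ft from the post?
6 ft/s

By similar triangles: 9/(x+s) = 6/s
Solving: s = 6x/3
ds/dt = 6/3 · dx/dt = 2 · 3 = 6 ft/s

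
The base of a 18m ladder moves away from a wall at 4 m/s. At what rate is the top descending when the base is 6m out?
√2 ≈ 1.414 m/s

x² + y² = 18²
2x·dx/dt + 2y·dy/dt = 0
dy/dt = -x/y · dx/dt = -6/(12√2) · 4 = -√2 m/s
The top is descending at √2 ≈ 1.414 m/s.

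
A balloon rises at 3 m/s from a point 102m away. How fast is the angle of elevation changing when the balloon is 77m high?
0.018735 rad/s

tan(θ) = y/102
sec²(θ) · dθ/dt = (1/102) · dy/dt
dθ/dt = cos²(θ)/102 · 3 = 102/(102² + 77²) · 3
dθ/dt = 0.018735 rad/s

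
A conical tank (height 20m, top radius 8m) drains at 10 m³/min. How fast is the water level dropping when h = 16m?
125/(512π) ≈ 0.07771 m/min

r/h = 8/20, so r = (2/5)h
V = (1/3)πr²h = (1/3)π((2/5)h)²h = (4/75)πh³
dV/dh = (4/25)πh²
dh/dt = (dV/dt)/(dV/dh) = -10/((4/25)π·16²) = -125/(512π) m/min
The level is dropping at 125/(512π) ≈ 0.07771 m/min.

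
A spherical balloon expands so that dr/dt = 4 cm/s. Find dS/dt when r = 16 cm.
512π cm²/s

S = 4πr²
dS/dt = dS/dr · dr/dt = 8πr · 4
At r = 16: dS/dt = 512π cm²/s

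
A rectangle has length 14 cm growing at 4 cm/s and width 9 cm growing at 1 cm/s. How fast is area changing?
50 cm²/s

A = lw
dA/dt = w·dl/dt + l·dw/dt = 9·4 + 14·1 = 50 cm²/s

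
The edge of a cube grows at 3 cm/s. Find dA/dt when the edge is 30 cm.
1080 cm²/s

A = 6s²
dA/dt = 12s · ds/dt = 12·30·3 = 1080 cm²/s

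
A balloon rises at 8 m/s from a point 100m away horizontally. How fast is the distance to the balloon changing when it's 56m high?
112√821/821 ≈ 3.909 m/s

z² = 100² + y²
z = √(100² + 56²) = 4√821
dz/dt = y/z · dy/dt = 56/(4√821) · 8 = 112√821/821 ≈ 3.909 m/s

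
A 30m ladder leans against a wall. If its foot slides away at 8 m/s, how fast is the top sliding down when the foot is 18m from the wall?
6 m/s

x² + y² = 30²
2x·dx/dt + 2y·dy/dt = 0
dy/dt = -x/y · dx/dt = -18/24 · 8 = -6 m/s
The top is descending at 6 m/s.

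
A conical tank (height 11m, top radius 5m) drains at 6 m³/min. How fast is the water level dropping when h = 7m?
726/(1225π) ≈ 0.1886 m/min

r/h = 5/11, so r = (5/11)h
V = (1/3)πr²h = (1/3)π((5/11)h)²h = (25/363)πh³
dV/dh = (25/121)πh²
dh/dt = (dV/dt)/(dV/dh) = -6/((25/121)π·7²) = -726/(1225π) m/min
The level is dropping at 726/(1225π) ≈ 0.1886 m/min.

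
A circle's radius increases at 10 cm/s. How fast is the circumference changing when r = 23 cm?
20π cm/s

C = 2πr
dC/dt = 2π · dr/dt = 2π · 10 = 20π cm/s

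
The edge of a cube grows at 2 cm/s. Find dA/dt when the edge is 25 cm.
600 cm²/s

A = 6s²
dA/dt = 12s · ds/dt = 12·25·2 = 600 cm²/s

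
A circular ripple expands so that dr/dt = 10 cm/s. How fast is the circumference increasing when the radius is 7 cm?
20π cm/s

C = 2πr
dC/dt = 2π · dr/dt = 2π · 10 = 20π cm/s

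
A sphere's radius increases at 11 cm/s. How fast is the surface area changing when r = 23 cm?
2024π cm²/s

S = 4πr²
dS/dt = dS/dr · dr/dt = 8πr · 11
At r = 23: dS/dt = 2024π cm²/s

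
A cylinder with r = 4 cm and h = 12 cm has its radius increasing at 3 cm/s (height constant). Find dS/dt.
120π cm²/s

S = 2πrh + 2πr² (lateral + bases)
dS/dt = (2πh + 4πr)·dr/dt = (2π·12 + 4π·4)·3
= 120π cm²/s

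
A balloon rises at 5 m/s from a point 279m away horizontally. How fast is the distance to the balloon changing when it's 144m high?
80√1217/1217 ≈ 2.293 m/s

z² = 279² + y²
z = √(279² + 144²) = 9√1217
dz/dt = y/z · dy/dt = 144/(9√1217) · 5 = 80√1217/1217 ≈ 2.293 m/s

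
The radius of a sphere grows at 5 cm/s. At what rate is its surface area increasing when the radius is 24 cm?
960π cm²/s

S = 4πr²
dS/dt = dS/dr · dr/dt = 8πr · 5
At r = 24: dS/dt = 960π cm²/s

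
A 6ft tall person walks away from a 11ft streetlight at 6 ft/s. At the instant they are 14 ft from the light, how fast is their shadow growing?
36/5 ft/s

By similar triangles: 11/(x+s) = 6/s
Solving: s = 6x/5
ds/dt = 6/5 · dx/dt = 6/5 · 6 = 36/5 ft/s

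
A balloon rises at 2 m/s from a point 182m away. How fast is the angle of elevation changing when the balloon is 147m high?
0.00665 rad/s

tan(θ) = y/182
sec²(θ) · dθ/dt = (1/182) · dy/dt
dθ/dt = cos²(θ)/182 · 2 = 182/(182² + 147²) · 2
dθ/dt = 0.00665 rad/s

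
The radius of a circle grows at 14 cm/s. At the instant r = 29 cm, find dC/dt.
28π cm/s

C = 2πr
dC/dt = 2π · dr/dt = 2π · 14 = 28π cm/s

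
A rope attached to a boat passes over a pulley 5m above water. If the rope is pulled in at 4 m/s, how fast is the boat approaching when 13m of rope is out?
13/3 ≈ 4.333 m/s

rope² = x² + 5²
x = √(13² - 5²) = 12
dx/dt = (rope/x) · d(rope)/dt = (13/12) · (-4) = -13/3 m/s
The boat approaches at 13/3 ≈ 4.333 m/s.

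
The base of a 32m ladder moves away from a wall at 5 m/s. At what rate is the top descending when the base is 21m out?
105√583/583 ≈ 4.349 m/s

x² + y² = 32²
2x·dx/dt + 2y·dy/dt = 0
dy/dt = -x/y · dx/dt = -21/√583 · 5 = -105√583/583 m/s
The top is descending at 105√583/583 ≈ 4.349 m/s.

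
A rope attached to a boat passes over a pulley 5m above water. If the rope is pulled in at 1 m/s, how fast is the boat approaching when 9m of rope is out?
9√14/28 ≈ 1.203 m/s

rope² = x² + 5²
x = √(9² - 5²) = 2√14
dx/dt = (rope/x) · d(rope)/dt = (9/(2√14)) · (-1) = -9√14/28 m/s
The boat approaches at 9√14/28 ≈ 1.203 m/s.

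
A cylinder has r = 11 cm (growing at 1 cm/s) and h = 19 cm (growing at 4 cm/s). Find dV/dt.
902π cm³/s

V = πr²h
dV/dt = 2πrh·dr/dt + πr²·dh/dt
= 2π(11)(19)(1) + π(11)²(4)
= 902π cm³/s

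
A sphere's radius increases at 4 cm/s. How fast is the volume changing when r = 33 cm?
17424π cm³/s

V = (4/3)πr³
dV/dt = dV/dr · dr/dt = 4πr² · 4
At r = 33: dV/dt = 17424π cm³/s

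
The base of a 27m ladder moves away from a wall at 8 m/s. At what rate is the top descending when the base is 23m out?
46√2/5 ≈ 13.01 m/s

x² + y² = 27²
2x·dx/dt + 2y·dy/dt = 0
dy/dt = -x/y · dx/dt = -23/(10√2) · 8 = -46√2/5 m/s
The top is descending at 46√2/5 ≈ 13.01 m/s.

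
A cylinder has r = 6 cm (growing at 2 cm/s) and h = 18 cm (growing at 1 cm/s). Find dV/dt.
468π cm³/s

V = πr²h
dV/dt = 2πrh·dr/dt + πr²·dh/dt
= 2π(6)(18)(2) + π(6)²(1)
= 468π cm³/s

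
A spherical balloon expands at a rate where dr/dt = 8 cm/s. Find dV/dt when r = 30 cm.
28800π cm³/s

V = (4/3)πr³
dV/dt = dV/dr · dr/dt = 4πr² · 8
At r = 30: dV/dt = 28800π cm³/s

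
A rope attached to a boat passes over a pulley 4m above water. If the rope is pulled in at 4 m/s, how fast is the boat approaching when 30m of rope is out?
60√221/221 ≈ 4.036 m/s

rope² = x² + 4²
x = √(30² - 4²) = 2√221
dx/dt = (rope/x) · d(rope)/dt = (30/(2√221)) · (-4) = -60√221/221 m/s
The boat approaches at 60√221/221 ≈ 4.036 m/s.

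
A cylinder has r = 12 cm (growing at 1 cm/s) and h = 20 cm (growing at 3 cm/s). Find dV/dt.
912π cm³/s

V = πr²h
dV/dt = 2πrh·dr/dt + πr²·dh/dt
= 2π(12)(20)(1) + π(12)²(3)
= 912π cm³/s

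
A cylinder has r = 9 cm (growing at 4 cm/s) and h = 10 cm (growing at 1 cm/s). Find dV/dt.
801π cm³/s

V = πr²h
dV/dt = 2πrh·dr/dt + πr²·dh/dt
= 2π(9)(10)(4) + π(9)²(1)
= 801π cm³/s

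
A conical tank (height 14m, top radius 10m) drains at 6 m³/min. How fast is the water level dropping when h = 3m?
98/(75π) ≈ 0.4159 m/min

r/h = 10/14, so r = (5/7)h
V = (1/3)πr²h = (1/3)π((5/7)h)²h = (25/147)πh³
dV/dh = (25/49)πh²
dh/dt = (dV/dt)/(dV/dh) = -6/((25/49)π·3²) = -98/(75π) m/min
The level is dropping at 98/(75π) ≈ 0.4159 m/min.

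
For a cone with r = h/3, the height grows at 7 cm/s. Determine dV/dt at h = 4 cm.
112π/9 cm³/s

V = (1/3)π(h/3)²h = πh³/27
dV/dt = πh²/9 · 7
At h = 4: dV/dt = 112π/9 cm³/s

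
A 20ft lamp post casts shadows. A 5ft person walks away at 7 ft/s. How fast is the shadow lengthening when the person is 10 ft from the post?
7/3 ft/s

By similar triangles: 20/(x+s) = 5/s
Solving: s = 5x/15
ds/dt = 5/15 · dx/dt = 1/3 · 7 = 7/3 ft/s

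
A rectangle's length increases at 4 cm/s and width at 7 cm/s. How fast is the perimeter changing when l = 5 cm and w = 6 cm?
22 cm/s

P = 2(l + w)
dP/dt = 2(dl/dt + dw/dt) = 2(4 + 7) = 22 cm/s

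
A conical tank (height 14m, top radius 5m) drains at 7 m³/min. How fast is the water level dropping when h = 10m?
343/(625π) ≈ 0.1747 m/min

r/h = 5/14, so r = (5/14)h
V = (1/3)πr²h = (1/3)π((5/14)h)²h = (25/588)πh³
dV/dh = (25/196)πh²
dh/dt = (dV/dt)/(dV/dh) = -7/((25/196)π·10²) = -343/(625π) m/min
The level is dropping at 343/(625π) ≈ 0.1747 m/min.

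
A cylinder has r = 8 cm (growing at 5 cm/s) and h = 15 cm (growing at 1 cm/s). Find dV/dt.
1264π cm³/s

V = πr²h
dV/dt = 2πrh·dr/dt + πr²·dh/dt
= 2π(8)(15)(5) + π(8)²(1)
= 1264π cm³/s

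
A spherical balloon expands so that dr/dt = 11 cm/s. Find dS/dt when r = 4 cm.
352π cm²/s

S = 4πr²
dS/dt = dS/dr · dr/dt = 8πr · 11
At r = 4: dS/dt = 352π cm²/s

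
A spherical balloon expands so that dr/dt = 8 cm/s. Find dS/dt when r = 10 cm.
640π cm²/s

S = 4πr²
dS/dt = dS/dr · dr/dt = 8πr · 8
At r = 10: dS/dt = 640π cm²/s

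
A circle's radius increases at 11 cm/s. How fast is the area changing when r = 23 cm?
506π cm²/s

A = πr²
dA/dt = 2πr · dr/dt = 2π(23)(11) = 506π cm²/s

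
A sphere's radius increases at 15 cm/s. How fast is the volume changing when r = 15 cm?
13500π cm³/s

V = (4/3)πr³
dV/dt = dV/dr · dr/dt = 4πr² · 15
At r = 15: dV/dt = 13500π cm³/s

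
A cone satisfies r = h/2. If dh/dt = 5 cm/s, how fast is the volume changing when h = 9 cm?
405π/4 cm³/s

V = (1/3)π(h/2)²h = πh³/12
dV/dt = πh²/4 · 5
At h = 9: dV/dt = 405π/4 cm³/s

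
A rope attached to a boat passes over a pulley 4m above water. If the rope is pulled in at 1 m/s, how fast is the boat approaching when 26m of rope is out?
13√165/165 ≈ 1.012 m/s

rope² = x² + 4²
x = √(26² - 4²) = 2√165
dx/dt = (rope/x) · d(rope)/dt = (26/(2√165)) · (-1) = -13√165/165 m/s
The boat approaches at 13√165/165 ≈ 1.012 m/s.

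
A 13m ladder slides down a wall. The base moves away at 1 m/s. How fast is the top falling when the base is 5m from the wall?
5/12 ≈ 0.4167 m/s

x² + y² = 13²
2x·dx/dt + 2y·dy/dt = 0
dy/dt = -x/y · dx/dt = -5/12 · 1 = -5/12 m/s
The top is descending at 5/12 ≈ 0.4167 m/s.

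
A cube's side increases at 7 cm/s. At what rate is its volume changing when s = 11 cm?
2541 cm³/s

V = s³
dV/dt = 3s² · ds/dt = 3·11²·7 = 2541 cm³/s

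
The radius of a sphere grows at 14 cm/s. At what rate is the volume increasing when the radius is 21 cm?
24696π cm³/s

V = (4/3)πr³
dV/dt = dV/dr · dr/dt = 4πr² · 14
At r = 21: dV/dt = 24696π cm³/s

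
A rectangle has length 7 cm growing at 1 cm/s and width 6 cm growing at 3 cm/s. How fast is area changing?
27 cm²/s

A = lw
dA/dt = w·dl/dt + l·dw/dt = 6·1 + 7·3 = 27 cm²/s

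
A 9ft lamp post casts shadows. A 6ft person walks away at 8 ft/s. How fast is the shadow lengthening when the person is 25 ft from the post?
16 ft/s

By similar triangles: 9/(x+s) = 6/s
Solving: s = 6x/3
ds/dt = 6/3 · dx/dt = 2 · 8 = 16 ft/s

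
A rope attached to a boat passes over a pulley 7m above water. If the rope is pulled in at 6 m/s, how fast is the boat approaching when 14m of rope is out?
4√3 ≈ 6.928 m/s

rope² = x² + 7²
x = √(14² - 7²) = 7√3
dx/dt = (rope/x) · d(rope)/dt = (14/(7√3)) · (-6) = -4√3 m/s
The boat approaches at 4√3 ≈ 6.928 m/s.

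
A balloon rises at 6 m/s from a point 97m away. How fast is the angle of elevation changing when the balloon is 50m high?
0.048871 rad/s

tan(θ) = y/97
sec²(θ) · dθ/dt = (1/97) · dy/dt
dθ/dt = cos²(θ)/97 · 6 = 97/(97² + 50²) · 6
dθ/dt = 0.048871 rad/s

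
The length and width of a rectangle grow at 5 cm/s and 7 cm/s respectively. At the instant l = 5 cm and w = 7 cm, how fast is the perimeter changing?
24 cm/s

P = 2(l + w)
dP/dt = 2(dl/dt + dw/dt) = 2(5 + 7) = 24 cm/s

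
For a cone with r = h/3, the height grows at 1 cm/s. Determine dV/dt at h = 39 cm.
169π cm³/s

V = (1/3)π(h/3)²h = πh³/27
dV/dt = πh²/9 · 1
At h = 39: dV/dt = 169π cm³/s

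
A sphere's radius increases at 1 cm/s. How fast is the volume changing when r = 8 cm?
256π cm³/s

V = (4/3)πr³
dV/dt = dV/dr · dr/dt = 4πr² · 1
At r = 8: dV/dt = 256π cm³/s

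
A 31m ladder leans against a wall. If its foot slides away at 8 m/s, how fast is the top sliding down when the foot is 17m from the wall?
17√42/21 ≈ 5.246 m/s

x² + y² = 31²
2x·dx/dt + 2y·dy/dt = 0
dy/dt = -x/y · dx/dt = -17/(4√42) · 8 = -17√42/21 m/s
The top is descending at 17√42/21 ≈ 5.246 m/s.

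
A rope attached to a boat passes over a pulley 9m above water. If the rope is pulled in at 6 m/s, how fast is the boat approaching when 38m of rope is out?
228√1363/1363 ≈ 6.176 m/s

rope² = x² + 9²
x = √(38² - 9²) = √1363
dx/dt = (rope/x) · d(rope)/dt = (38/√1363) · (-6) = -228√1363/1363 m/s
The boat approaches at 228√1363/1363 ≈ 6.176 m/s.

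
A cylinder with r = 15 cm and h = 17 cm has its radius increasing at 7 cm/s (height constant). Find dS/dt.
658π cm²/s

S = 2πrh + 2πr² (lateral + bases)
dS/dt = (2πh + 4πr)·dr/dt = (2π·17 + 4π·15)·7
= 658π cm²/s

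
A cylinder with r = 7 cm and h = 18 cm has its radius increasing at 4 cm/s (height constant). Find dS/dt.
256π cm²/s

S = 2πrh + 2πr² (lateral + bases)
dS/dt = (2πh + 4πr)·dr/dt = (2π·18 + 4π·7)·4
= 256π cm²/s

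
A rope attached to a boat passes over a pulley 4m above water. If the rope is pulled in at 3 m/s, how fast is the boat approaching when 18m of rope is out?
27√77/77 ≈ 3.077 m/s

rope² = x² + 4²
x = √(18² - 4²) = 2√77
dx/dt = (rope/x) · d(rope)/dt = (18/(2√77)) · (-3) = -27√77/77 m/s
The boat approaches at 27√77/77 ≈ 3.077 m/s.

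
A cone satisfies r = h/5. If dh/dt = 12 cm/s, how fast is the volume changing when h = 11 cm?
1452π/25 cm³/s

V = (1/3)π(h/5)²h = πh³/75
dV/dt = πh²/25 · 12
At h = 11: dV/dt = 1452π/25 cm³/s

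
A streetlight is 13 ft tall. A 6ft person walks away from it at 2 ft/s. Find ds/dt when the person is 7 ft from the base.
12/7 ft/s

By similar triangles: 13/(x+s) = 6/s
Solving: s = 6x/7
ds/dt = 6/7 · dx/dt = 6/7 · 2 = 12/7 ft/s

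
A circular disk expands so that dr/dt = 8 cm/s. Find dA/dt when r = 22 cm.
352π cm²/s

A = πr²
dA/dt = 2πr · dr/dt = 2π(22)(8) = 352π cm²/s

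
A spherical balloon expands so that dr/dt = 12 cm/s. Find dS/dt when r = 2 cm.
192π cm²/s

S = 4πr²
dS/dt = dS/dr · dr/dt = 8πr · 12
At r = 2: dS/dt = 192π cm²/s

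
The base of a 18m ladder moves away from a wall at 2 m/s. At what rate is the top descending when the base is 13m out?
26√155/155 ≈ 2.088 m/s

x² + y² = 18²
2x·dx/dt + 2y·dy/dt = 0
dy/dt = -x/y · dx/dt = -13/√155 · 2 = -26√155/155 m/s
The top is descending at 26√155/155 ≈ 2.088 m/s.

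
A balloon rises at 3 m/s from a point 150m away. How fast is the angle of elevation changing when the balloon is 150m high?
0.01 rad/s

tan(θ) = y/150
sec²(θ) · dθ/dt = (1/150) · dy/dt
dθ/dt = cos²(θ)/150 · 3 = 150/(150² + 150²) · 3
dθ/dt = 0.01 rad/s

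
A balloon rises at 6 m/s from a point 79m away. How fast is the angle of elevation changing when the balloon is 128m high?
0.02095 rad/s

tan(θ) = y/79
sec²(θ) · dθ/dt = (1/79) · dy/dt
dθ/dt = cos²(θ)/79 · 6 = 79/(79² + 128²) · 6
dθ/dt = 0.02095 rad/s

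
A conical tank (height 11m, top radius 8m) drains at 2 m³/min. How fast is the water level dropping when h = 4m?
121/(512π) ≈ 0.07523 m/min

r/h = 8/11, so r = (8/11)h
V = (1/3)πr²h = (1/3)π((8/11)h)²h = (64/363)πh³
dV/dh = (64/121)πh²
dh/dt = (dV/dt)/(dV/dh) = -2/((64/121)π·4²) = -121/(512π) m/min
The level is dropping at 121/(512π) ≈ 0.07523 m/min.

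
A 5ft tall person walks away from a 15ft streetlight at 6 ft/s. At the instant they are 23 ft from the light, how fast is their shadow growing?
3 ft/s

By similar triangles: 15/(x+s) = 5/s
Solving: s = 5x/10
ds/dt = 5/10 · dx/dt = 1/2 · 6 = 3 ft/s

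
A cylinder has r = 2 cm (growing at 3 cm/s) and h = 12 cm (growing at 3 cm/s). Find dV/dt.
156π cm³/s

V = πr²h
dV/dt = 2πrh·dr/dt + πr²·dh/dt
= 2π(2)(12)(3) + π(2)²(3)
= 156π cm³/s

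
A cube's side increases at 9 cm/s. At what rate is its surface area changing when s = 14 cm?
1512 cm²/s

A = 6s²
dA/dt = 12s · ds/dt = 12·14·9 = 1512 cm²/s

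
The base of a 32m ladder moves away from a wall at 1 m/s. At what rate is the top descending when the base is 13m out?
13√95/285 ≈ 0.4446 m/s

x² + y² = 32²
2x·dx/dt + 2y·dy/dt = 0
dy/dt = -x/y · dx/dt = -13/(3√95) · 1 = -13√95/285 m/s
The top is descending at 13√95/285 ≈ 0.4446 m/s.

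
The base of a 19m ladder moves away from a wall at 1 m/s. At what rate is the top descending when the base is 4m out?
4√345/345 ≈ 0.2154 m/s

x² + y² = 19²
2x·dx/dt + 2y·dy/dt = 0
dy/dt = -x/y · dx/dt = -4/√345 · 1 = -4√345/345 m/s
The top is descending at 4√345/345 ≈ 0.2154 m/s.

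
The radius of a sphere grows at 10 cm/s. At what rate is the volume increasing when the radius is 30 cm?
36000π cm³/s

V = (4/3)πr³
dV/dt = dV/dr · dr/dt = 4πr² · 10
At r = 30: dV/dt = 36000π cm³/s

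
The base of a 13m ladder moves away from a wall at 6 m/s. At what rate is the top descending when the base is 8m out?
16√105/35 ≈ 4.684 m/s

x² + y² = 13²
2x·dx/dt + 2y·dy/dt = 0
dy/dt = -x/y · dx/dt = -8/√105 · 6 = -16√105/35 m/s
The top is descending at 16√105/35 ≈ 4.684 m/s.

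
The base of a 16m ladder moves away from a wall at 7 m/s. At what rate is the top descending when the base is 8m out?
7√3/3 ≈ 4.041 m/s

x² + y² = 16²
2x·dx/dt + 2y·dy/dt = 0
dy/dt = -x/y · dx/dt = -8/(8√3) · 7 = -7√3/3 m/s
The top is descending at 7√3/3 ≈ 4.041 m/s.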